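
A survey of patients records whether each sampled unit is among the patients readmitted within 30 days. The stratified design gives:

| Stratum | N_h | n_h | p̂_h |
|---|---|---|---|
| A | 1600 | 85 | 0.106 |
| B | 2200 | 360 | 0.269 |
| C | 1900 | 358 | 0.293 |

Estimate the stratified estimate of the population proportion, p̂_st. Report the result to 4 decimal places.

p̂_st ≈ 0.2312

N = 5700; stratum weights W_h = N_h/N.
p̂_st = Σ W_h p̂_h = (1600·0.106 + 2200·0.269 + 1900·0.293)/5700 = 0.23125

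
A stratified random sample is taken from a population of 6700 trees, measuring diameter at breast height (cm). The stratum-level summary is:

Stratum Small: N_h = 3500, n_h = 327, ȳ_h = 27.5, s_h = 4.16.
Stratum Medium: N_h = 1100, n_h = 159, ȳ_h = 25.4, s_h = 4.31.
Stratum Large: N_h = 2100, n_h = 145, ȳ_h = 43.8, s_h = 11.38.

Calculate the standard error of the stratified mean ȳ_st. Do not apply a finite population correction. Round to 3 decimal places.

SE(ȳ_st) ≈ 0.325

V̂(ȳ_st) = Σ W_h² s_h²/n_h, with W_h = N_h/N and N = 6700:
  stratum Small: (3500/6700)²·4.16²/327 = 0.0144419
  stratum Medium: (1100/6700)²·4.31²/159 = 0.00314915
  stratum Large: (2100/6700)²·11.38²/145 = 0.0877416
V̂(ȳ_st) = 0.105333
SE(ȳ_st) = √0.105333 = 0.32455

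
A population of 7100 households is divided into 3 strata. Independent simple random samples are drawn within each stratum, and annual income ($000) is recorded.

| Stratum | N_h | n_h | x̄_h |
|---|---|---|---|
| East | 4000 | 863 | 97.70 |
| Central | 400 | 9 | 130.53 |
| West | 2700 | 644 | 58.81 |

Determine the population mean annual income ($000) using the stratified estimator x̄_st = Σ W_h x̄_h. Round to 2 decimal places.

x̄_st ≈ 84.76

N = Σ N_h = 7100. Stratum weights W_h = N_h/N.
x̄_st = (4000·97.70 + 400·130.53 + 2700·58.81) / 7100 = 84.7604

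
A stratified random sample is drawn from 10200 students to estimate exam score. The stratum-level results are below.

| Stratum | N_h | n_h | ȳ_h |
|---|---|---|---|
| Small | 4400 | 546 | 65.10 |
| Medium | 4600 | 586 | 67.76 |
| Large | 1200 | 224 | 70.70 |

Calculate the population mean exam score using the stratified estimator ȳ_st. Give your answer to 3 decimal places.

ȳ_st ≈ 66.958

N = Σ N_h = 10200. Stratum weights W_h = N_h/N.
ȳ_st = (4400·65.10 + 4600·67.76 + 1200·70.70) / 10200 = 66.95843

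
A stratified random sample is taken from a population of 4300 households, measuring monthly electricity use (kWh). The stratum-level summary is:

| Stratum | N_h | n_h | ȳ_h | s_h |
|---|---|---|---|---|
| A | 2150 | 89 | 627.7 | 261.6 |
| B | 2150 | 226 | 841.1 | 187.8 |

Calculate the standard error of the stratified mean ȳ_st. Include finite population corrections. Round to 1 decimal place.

SE(ȳ_st) ≈ 14.8

V̂(ȳ_st) = Σ W_h² (1 − n_h/N_h) s_h²/n_h, with W_h = N_h/N and N = 4300:
  stratum A: (2150/4300)²·(1 − 89/2150)·261.6²/89 = 184.274
  stratum B: (2150/4300)²·(1 − 226/2150)·187.8²/226 = 34.9132
V̂(ȳ_st) = 219.188
SE(ȳ_st) = √219.188 = 14.805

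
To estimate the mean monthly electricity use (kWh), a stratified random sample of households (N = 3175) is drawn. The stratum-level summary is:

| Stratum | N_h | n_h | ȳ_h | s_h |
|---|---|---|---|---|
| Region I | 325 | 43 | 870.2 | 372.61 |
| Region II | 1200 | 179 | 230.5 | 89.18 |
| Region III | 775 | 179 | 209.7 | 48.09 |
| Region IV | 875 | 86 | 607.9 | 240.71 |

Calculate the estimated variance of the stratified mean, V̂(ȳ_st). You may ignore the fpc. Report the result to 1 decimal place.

V̂(ȳ_st) = Σ W_h² s_h²/n_h, with W_h = N_h/N and N = 3175:
  stratum Region I: (325/3175)²·372.61²/43 = 33.8314
  stratum Region II: (1200/3175)²·89.18²/179 = 6.34683
  stratum Region III: (775/3175)²·48.09²/179 = 0.76979
  stratum Region IV: (875/3175)²·240.71²/86 = 51.1704
V̂(ȳ_st) = 92.1184

V̂(ȳ_st) ≈ 92.1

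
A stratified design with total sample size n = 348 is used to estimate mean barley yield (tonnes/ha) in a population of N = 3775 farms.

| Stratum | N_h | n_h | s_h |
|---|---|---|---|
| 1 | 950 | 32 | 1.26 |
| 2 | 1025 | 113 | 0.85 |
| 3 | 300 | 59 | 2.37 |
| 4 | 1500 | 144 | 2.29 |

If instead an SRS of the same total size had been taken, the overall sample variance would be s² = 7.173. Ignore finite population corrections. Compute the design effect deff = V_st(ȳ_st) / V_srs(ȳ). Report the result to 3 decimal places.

deff ≈ 0.483

V̂(ȳ_st) = Σ W_h² s_h²/n_h, with W_h = N_h/N and N = 3775:
  stratum 1: (950/3775)²·1.26²/32 = 0.00314199
  stratum 2: (1025/3775)²·0.85²/113 = 0.000471382
  stratum 3: (300/3775)²·2.37²/59 = 0.000601247
  stratum 4: (1500/3775)²·2.29²/144 = 0.00574986
V_st = 0.00996447
V_srs = s²/n = 7.173/348 = 0.0206121
deff = V_st / V_srs = 0.00996447/0.0206121 = 0.4834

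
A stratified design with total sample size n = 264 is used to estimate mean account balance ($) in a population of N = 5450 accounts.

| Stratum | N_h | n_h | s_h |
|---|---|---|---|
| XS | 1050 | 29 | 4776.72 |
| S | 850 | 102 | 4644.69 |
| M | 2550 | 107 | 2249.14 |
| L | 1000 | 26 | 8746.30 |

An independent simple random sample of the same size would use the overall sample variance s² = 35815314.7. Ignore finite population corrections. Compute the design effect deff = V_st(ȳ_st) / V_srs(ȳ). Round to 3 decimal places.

deff ≈ 1.060

V̂(ȳ_st) = Σ W_h² s_h²/n_h, with W_h = N_h/N and N = 5450:
  stratum XS: (1050/5450)²·4776.72²/29 = 29204.3
  stratum S: (850/5450)²·4644.69²/102 = 5144.68
  stratum M: (2550/5450)²·2249.14²/107 = 10349.9
  stratum L: (1000/5450)²·8746.30²/26 = 99056.4
V_st = 143755
V_srs = s²/n = 35815314.7/264 = 135664
deff = V_st / V_srs = 143755/135664 = 1.0596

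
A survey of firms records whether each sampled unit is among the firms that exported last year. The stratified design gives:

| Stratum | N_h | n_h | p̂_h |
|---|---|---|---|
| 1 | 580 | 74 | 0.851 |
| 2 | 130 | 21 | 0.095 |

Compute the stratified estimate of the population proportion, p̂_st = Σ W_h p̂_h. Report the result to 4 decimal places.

N = 710; stratum weights W_h = N_h/N.
p̂_st = Σ W_h p̂_h = (580·0.851 + 130·0.095)/710 = 0.71258

p̂_st ≈ 0.7126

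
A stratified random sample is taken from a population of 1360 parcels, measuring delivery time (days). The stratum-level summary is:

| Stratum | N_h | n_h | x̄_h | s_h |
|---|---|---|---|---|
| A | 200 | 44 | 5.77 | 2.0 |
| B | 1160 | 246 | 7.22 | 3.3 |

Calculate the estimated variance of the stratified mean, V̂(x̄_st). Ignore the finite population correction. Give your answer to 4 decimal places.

V̂(x̄_st) = Σ W_h² s_h²/n_h, with W_h = N_h/N and N = 1360:
  stratum A: (200/1360)²·2.0²/44 = 0.00196603
  stratum B: (1160/1360)²·3.3²/246 = 0.0322056
V̂(x̄_st) = 0.0341716

V̂(x̄_st) ≈ 0.0342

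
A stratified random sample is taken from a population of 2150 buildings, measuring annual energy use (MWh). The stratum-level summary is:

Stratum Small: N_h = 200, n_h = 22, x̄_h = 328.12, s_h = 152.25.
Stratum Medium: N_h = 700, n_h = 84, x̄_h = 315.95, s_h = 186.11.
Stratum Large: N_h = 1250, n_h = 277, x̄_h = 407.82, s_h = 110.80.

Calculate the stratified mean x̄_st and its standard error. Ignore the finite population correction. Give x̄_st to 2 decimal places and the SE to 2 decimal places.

x̄_st ≈ 370.49, SE ≈ 8.23

x̄_st = Σ W_h x̄_h = (200·328.12 + 700·315.95 + 1250·407.82)/2150 = 370.49488
V̂(x̄_st) = Σ W_h² s_h²/n_h, with W_h = N_h/N and N = 2150:
  stratum Small: (200/2150)²·152.25²/22 = 9.11748
  stratum Medium: (700/2150)²·186.11²/84 = 43.7098
  stratum Large: (1250/2150)²·110.80²/277 = 14.9811
V̂(x̄_st) = 67.8084
SE(x̄_st) = √67.8084 = 8.23459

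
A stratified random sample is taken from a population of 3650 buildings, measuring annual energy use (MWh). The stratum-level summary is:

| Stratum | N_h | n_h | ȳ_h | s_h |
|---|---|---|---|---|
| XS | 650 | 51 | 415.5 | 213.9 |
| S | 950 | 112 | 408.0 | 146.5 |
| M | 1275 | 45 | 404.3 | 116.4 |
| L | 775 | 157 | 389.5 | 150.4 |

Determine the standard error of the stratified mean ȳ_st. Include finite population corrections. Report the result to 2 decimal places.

V̂(ȳ_st) = Σ W_h² (1 − n_h/N_h) s_h²/n_h, with W_h = N_h/N and N = 3650:
  stratum XS: (650/3650)²·(1 − 51/650)·213.9²/51 = 26.2184
  stratum S: (950/3650)²·(1 − 112/950)·146.5²/112 = 11.4509
  stratum M: (1275/3650)²·(1 − 45/1275)·116.4²/45 = 35.4424
  stratum L: (775/3650)²·(1 − 157/775)·150.4²/157 = 5.17965
V̂(ȳ_st) = 78.2913
SE(ȳ_st) = √78.2913 = 8.84824

SE(ȳ_st) ≈ 8.85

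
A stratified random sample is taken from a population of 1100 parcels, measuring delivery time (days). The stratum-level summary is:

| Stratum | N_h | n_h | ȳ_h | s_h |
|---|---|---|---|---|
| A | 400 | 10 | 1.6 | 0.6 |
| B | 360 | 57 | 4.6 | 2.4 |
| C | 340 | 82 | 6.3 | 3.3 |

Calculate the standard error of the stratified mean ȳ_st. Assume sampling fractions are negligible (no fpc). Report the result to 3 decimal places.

V̂(ȳ_st) = Σ W_h² s_h²/n_h, with W_h = N_h/N and N = 1100:
  stratum A: (400/1100)²·0.6²/10 = 0.00476033
  stratum B: (360/1100)²·2.4²/57 = 0.0108235
  stratum C: (340/1100)²·3.3²/82 = 0.0126878
V̂(ȳ_st) = 0.0282716
SE(ȳ_st) = √0.0282716 = 0.168142

SE(ȳ_st) ≈ 0.168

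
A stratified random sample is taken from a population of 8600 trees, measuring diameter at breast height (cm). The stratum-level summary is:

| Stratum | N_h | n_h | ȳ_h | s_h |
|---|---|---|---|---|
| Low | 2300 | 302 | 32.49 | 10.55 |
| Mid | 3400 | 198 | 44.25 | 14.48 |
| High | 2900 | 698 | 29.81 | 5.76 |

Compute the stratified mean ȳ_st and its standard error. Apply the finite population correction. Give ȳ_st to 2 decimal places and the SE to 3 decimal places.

ȳ_st = Σ W_h ȳ_h = (2300·32.49 + 3400·44.25 + 2900·29.81)/8600 = 36.23558
V̂(ȳ_st) = Σ W_h² (1 − n_h/N_h) s_h²/n_h, with W_h = N_h/N and N = 8600:
  stratum Low: (2300/8600)²·(1 − 302/2300)·10.55²/302 = 0.0228994
  stratum Mid: (3400/8600)²·(1 − 198/3400)·14.48²/198 = 0.155875
  stratum High: (2900/8600)²·(1 − 698/2900)·5.76²/698 = 0.00410401
V̂(ȳ_st) = 0.182878
SE(ȳ_st) = √0.182878 = 0.427642

ȳ_st ≈ 36.24, SE ≈ 0.428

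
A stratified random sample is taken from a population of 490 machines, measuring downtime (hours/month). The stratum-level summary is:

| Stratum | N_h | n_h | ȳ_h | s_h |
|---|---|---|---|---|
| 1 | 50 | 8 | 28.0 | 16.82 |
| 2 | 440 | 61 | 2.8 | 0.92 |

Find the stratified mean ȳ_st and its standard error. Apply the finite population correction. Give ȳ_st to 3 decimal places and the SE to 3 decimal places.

ȳ_st = Σ W_h ȳ_h = (50·28.0 + 440·2.8)/490 = 5.37143
V̂(ȳ_st) = Σ W_h² (1 − n_h/N_h) s_h²/n_h, with W_h = N_h/N and N = 490:
  stratum 1: (50/490)²·(1 − 8/50)·16.82²/8 = 0.309307
  stratum 2: (440/490)²·(1 − 61/440)·0.92²/61 = 0.00963708
V̂(ȳ_st) = 0.318944
SE(ȳ_st) = √0.318944 = 0.564751

ȳ_st ≈ 5.371, SE ≈ 0.565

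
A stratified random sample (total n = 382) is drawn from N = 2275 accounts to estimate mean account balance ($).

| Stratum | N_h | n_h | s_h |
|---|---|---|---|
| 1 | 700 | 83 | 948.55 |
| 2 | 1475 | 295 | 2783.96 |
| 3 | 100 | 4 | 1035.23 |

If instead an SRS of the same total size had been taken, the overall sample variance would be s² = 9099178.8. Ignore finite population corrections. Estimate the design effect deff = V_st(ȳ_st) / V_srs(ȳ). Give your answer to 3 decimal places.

V̂(ȳ_st) = Σ W_h² s_h²/n_h, with W_h = N_h/N and N = 2275:
  stratum 1: (700/2275)²·948.55²/83 = 1026.3
  stratum 2: (1475/2275)²·2783.96²/295 = 11044
  stratum 3: (100/2275)²·1035.23²/4 = 517.668
V_st = 12587.9
V_srs = s²/n = 9099178.8/382 = 23819.8
deff = V_st / V_srs = 12587.9/23819.8 = 0.5285

deff ≈ 0.528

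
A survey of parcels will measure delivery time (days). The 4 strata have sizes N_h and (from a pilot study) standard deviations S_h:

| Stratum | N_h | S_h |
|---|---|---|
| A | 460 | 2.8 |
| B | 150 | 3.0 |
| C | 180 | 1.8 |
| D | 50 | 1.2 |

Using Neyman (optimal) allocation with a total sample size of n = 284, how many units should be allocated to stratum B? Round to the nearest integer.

60

Neyman allocation: n_h = n · N_h S_h / Σ N_i S_i, with n = 284.
  stratum A: N_h·S_h = 460·2.8 = 1288.00
  stratum B: N_h·S_h = 150·3.0 = 450.00
  stratum C: N_h·S_h = 180·1.8 = 324.00
  stratum D: N_h·S_h = 50·1.2 = 60.00
Σ N_h S_h = 2122.00
n for stratum B = 284·450.00/2122.00 = 60.226 → 60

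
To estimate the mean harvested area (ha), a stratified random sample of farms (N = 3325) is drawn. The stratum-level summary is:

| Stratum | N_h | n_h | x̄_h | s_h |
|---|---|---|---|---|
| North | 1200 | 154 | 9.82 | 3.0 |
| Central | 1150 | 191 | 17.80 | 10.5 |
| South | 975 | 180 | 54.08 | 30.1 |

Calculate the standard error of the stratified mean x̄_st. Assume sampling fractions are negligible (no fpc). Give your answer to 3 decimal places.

SE(x̄_st) ≈ 0.714

V̂(x̄_st) = Σ W_h² s_h²/n_h, with W_h = N_h/N and N = 3325:
  stratum North: (1200/3325)²·3.0²/154 = 0.00761204
  stratum Central: (1150/3325)²·10.5²/191 = 0.069049
  stratum South: (975/3325)²·30.1²/180 = 0.432799
V̂(x̄_st) = 0.50946
SE(x̄_st) = √0.50946 = 0.713765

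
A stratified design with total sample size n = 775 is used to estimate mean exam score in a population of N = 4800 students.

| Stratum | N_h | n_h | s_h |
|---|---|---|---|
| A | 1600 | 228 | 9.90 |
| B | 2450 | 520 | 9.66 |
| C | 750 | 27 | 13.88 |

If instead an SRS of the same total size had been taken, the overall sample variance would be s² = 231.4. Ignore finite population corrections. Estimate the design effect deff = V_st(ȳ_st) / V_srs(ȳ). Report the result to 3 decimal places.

deff ≈ 0.900

V̂(ȳ_st) = Σ W_h² s_h²/n_h, with W_h = N_h/N and N = 4800:
  stratum A: (1600/4800)²·9.90²/228 = 0.0477632
  stratum B: (2450/4800)²·9.66²/520 = 0.046752
  stratum C: (750/4800)²·13.88²/27 = 0.174203
V_st = 0.268718
V_srs = s²/n = 231.4/775 = 0.298581
deff = V_st / V_srs = 0.268718/0.298581 = 0.9000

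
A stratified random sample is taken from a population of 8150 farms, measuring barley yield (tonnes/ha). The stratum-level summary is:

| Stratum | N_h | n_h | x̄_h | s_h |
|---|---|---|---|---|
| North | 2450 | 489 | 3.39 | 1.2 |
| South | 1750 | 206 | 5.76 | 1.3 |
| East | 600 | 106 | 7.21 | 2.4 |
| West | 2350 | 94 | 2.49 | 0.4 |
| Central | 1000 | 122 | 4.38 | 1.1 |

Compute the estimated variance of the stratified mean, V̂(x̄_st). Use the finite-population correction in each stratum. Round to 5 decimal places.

V̂(x̄_st) = Σ W_h² (1 − n_h/N_h) s_h²/n_h, with W_h = N_h/N and N = 8150:
  stratum North: (2450/8150)²·(1 − 489/2450)·1.2²/489 = 0.000213001
  stratum South: (1750/8150)²·(1 − 206/1750)·1.3²/206 = 0.000333726
  stratum East: (600/8150)²·(1 − 106/600)·2.4²/106 = 0.000242482
  stratum West: (2350/8150)²·(1 − 94/2350)·0.4²/94 = 0.000135858
  stratum Central: (1000/8150)²·(1 − 122/1000)·1.1²/122 = 0.000131101
V̂(x̄_st) = 0.00105617

V̂(x̄_st) ≈ 0.00106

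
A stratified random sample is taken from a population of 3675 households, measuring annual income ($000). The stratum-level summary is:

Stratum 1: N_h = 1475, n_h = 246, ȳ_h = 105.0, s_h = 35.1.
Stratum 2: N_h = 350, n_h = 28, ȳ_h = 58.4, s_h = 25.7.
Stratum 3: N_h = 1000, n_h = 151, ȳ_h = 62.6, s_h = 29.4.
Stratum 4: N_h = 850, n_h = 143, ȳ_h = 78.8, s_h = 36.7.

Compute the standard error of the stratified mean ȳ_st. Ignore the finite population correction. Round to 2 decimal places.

V̂(ȳ_st) = Σ W_h² s_h²/n_h, with W_h = N_h/N and N = 3675:
  stratum 1: (1475/3675)²·35.1²/246 = 0.806768
  stratum 2: (350/3675)²·25.7²/28 = 0.213959
  stratum 3: (1000/3675)²·29.4²/151 = 0.423841
  stratum 4: (850/3675)²·36.7²/143 = 0.503871
V̂(ȳ_st) = 1.94844
SE(ȳ_st) = √1.94844 = 1.39586

SE(ȳ_st) ≈ 1.40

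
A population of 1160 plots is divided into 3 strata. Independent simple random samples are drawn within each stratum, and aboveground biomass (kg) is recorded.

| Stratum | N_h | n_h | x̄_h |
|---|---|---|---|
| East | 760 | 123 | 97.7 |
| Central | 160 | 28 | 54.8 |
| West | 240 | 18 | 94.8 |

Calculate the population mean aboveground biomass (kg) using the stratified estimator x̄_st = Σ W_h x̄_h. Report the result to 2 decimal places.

N = Σ N_h = 1160. Stratum weights W_h = N_h/N.
x̄_st = (760·97.7 + 160·54.8 + 240·94.8) / 1160 = 91.1828

x̄_st ≈ 91.18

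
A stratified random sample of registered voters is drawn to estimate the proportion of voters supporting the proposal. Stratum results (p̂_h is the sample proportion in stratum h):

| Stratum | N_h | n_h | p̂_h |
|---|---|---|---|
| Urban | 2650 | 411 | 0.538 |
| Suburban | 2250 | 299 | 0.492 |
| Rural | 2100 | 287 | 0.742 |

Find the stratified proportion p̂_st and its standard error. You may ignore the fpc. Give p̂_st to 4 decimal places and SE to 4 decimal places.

N = 7000; stratum weights W_h = N_h/N.
p̂_st = Σ W_h p̂_h = (2650·0.538 + 2250·0.492 + 2100·0.742)/7000 = 0.58441
V̂(p̂_st) = Σ W_h² p̂_h(1−p̂_h)/(n_h−1):
  stratum Urban: (2650/7000)²·0.538·0.462/410 = 8.68833e-05
  stratum Suburban: (2250/7000)²·0.492·0.508/298 = 8.66526e-05
  stratum Rural: (2100/7000)²·0.742·0.258/286 = 6.02421e-05
V̂(p̂_st) = 0.000233778; SE = √V̂ = 0.0152898

p̂_st ≈ 0.5844, SE ≈ 0.0153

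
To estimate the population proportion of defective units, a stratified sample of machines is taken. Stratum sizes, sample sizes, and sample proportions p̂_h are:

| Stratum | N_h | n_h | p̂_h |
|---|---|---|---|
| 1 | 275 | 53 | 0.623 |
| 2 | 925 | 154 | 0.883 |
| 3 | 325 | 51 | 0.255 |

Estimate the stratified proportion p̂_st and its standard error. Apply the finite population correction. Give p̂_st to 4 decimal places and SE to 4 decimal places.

N = 1525; stratum weights W_h = N_h/N.
p̂_st = Σ W_h p̂_h = (275·0.623 + 925·0.883 + 325·0.255)/1525 = 0.70228
V̂(p̂_st) = Σ W_h² (1 − n_h/N_h) p̂_h(1−p̂_h)/(n_h−1):
  stratum 1: (275/1525)²·(1 − 53/275)·0.623·0.377/52 = 0.000118569
  stratum 2: (925/1525)²·(1 − 154/925)·0.883·0.117/153 = 0.000207067
  stratum 3: (325/1525)²·(1 − 51/325)·0.255·0.745/50 = 0.000145486
V̂(p̂_st) = 0.000471122; SE = √V̂ = 0.0217054

p̂_st ≈ 0.7023, SE ≈ 0.0217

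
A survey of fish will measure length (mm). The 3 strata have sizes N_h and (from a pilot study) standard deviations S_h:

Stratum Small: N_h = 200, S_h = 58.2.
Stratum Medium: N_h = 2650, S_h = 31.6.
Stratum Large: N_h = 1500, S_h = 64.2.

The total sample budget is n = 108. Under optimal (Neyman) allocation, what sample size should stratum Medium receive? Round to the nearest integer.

Neyman allocation: n_h = n · N_h S_h / Σ N_i S_i, with n = 108.
  stratum Small: N_h·S_h = 200·58.2 = 11640.00
  stratum Medium: N_h·S_h = 2650·31.6 = 83740.00
  stratum Large: N_h·S_h = 1500·64.2 = 96300.00
Σ N_h S_h = 191680.00
n for stratum Medium = 108·83740.00/191680.00 = 47.182 → 47

47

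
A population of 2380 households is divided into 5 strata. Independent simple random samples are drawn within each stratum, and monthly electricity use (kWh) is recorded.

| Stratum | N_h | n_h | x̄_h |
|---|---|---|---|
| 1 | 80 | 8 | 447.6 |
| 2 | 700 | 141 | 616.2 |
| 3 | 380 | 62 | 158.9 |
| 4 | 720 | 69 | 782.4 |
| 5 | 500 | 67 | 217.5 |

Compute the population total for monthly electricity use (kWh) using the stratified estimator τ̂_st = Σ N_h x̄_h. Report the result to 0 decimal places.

τ̂_st = Σ N_h x̄_h = 80·447.6 + 700·616.2 + 380·158.9 + 720·782.4 + 500·217.5 = 1199608

τ̂_st ≈ 1199608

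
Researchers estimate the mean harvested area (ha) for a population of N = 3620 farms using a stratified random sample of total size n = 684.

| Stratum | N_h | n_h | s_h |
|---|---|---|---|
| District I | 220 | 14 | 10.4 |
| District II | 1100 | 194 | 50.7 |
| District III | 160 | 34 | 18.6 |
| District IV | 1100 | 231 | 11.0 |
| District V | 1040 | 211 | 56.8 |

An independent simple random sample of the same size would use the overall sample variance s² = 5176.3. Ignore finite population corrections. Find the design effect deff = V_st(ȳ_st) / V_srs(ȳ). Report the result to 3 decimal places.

V̂(ȳ_st) = Σ W_h² s_h²/n_h, with W_h = N_h/N and N = 3620:
  stratum District I: (220/3620)²·10.4²/14 = 0.0285343
  stratum District II: (1100/3620)²·50.7²/194 = 1.22344
  stratum District III: (160/3620)²·18.6²/34 = 0.0198779
  stratum District IV: (1100/3620)²·11.0²/231 = 0.0483662
  stratum District V: (1040/3620)²·56.8²/211 = 1.26201
V_st = 2.58223
V_srs = s²/n = 5176.3/684 = 7.56769
deff = V_st / V_srs = 2.58223/7.56769 = 0.3412

deff ≈ 0.341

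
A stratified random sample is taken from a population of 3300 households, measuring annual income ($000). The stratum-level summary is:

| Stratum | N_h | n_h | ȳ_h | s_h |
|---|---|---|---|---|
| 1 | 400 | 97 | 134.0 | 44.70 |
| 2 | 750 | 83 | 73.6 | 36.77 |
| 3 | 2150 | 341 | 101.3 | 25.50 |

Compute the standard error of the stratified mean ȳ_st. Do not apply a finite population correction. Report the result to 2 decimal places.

SE(ȳ_st) ≈ 1.40

V̂(ȳ_st) = Σ W_h² s_h²/n_h, with W_h = N_h/N and N = 3300:
  stratum 1: (400/3300)²·44.70²/97 = 0.302646
  stratum 2: (750/3300)²·36.77²/83 = 0.841403
  stratum 3: (2150/3300)²·25.50²/341 = 0.809422
V̂(ȳ_st) = 1.95347
SE(ȳ_st) = √1.95347 = 1.39767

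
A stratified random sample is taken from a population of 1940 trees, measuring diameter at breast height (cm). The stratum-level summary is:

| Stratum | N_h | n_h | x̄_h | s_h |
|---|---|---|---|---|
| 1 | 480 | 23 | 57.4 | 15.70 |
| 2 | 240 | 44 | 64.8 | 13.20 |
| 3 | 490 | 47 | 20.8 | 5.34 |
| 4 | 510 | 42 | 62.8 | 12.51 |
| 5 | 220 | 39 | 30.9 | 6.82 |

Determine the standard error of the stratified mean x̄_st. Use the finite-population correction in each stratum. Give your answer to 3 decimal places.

SE(x̄_st) ≈ 0.979

V̂(x̄_st) = Σ W_h² (1 − n_h/N_h) s_h²/n_h, with W_h = N_h/N and N = 1940:
  stratum 1: (480/1940)²·(1 − 23/480)·15.70²/23 = 0.624634
  stratum 2: (240/1940)²·(1 − 44/240)·13.20²/44 = 0.0494947
  stratum 3: (490/1940)²·(1 − 47/490)·5.34²/47 = 0.034993
  stratum 4: (510/1940)²·(1 − 42/510)·12.51²/42 = 0.236308
  stratum 5: (220/1940)²·(1 − 39/220)·6.82²/39 = 0.0126183
V̂(x̄_st) = 0.958048
SE(x̄_st) = √0.958048 = 0.978799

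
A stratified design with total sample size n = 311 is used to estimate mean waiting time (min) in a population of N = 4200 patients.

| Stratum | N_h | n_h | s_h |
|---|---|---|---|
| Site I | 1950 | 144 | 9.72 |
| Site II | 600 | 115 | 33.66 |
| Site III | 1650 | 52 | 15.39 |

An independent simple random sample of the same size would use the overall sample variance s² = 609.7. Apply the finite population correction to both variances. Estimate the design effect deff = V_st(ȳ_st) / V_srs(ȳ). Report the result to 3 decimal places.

V̂(ȳ_st) = Σ W_h² (1 − n_h/N_h) s_h²/n_h, with W_h = N_h/N and N = 4200:
  stratum Site I: (1950/4200)²·(1 − 144/1950)·9.72²/144 = 0.130986
  stratum Site II: (600/4200)²·(1 − 115/600)·33.66²/115 = 0.162527
  stratum Site III: (1650/4200)²·(1 − 52/1650)·15.39²/52 = 0.680826
V_st = 0.974338
V_srs = (1 − 311/4200)·609.7/311 = 1.81528
deff = V_st / V_srs = 0.974338/1.81528 = 0.5367

deff ≈ 0.537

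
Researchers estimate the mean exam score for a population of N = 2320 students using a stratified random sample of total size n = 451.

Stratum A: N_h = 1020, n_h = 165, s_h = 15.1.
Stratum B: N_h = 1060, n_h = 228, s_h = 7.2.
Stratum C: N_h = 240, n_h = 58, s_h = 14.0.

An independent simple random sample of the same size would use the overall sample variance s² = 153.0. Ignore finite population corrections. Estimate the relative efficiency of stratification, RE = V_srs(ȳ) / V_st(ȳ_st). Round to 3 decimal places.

RE ≈ 0.967

V̂(ȳ_st) = Σ W_h² s_h²/n_h, with W_h = N_h/N and N = 2320:
  stratum A: (1020/2320)²·15.1²/165 = 0.267113
  stratum B: (1060/2320)²·7.2²/228 = 0.0474642
  stratum C: (240/2320)²·14.0²/58 = 0.0361638
V_st = 0.350741
V_srs = s²/n = 153.0/451 = 0.339246
Relative efficiency = V_srs / V_st = 0.339246/0.350741 = 0.9672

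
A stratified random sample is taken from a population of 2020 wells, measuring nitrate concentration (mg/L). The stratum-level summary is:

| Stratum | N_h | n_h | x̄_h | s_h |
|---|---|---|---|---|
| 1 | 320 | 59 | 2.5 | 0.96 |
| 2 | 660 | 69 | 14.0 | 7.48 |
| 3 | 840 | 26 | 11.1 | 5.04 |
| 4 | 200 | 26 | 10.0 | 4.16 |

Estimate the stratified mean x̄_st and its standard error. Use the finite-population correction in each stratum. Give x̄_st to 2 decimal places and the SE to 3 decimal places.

x̄_st = Σ W_h x̄_h = (320·2.5 + 660·14.0 + 840·11.1 + 200·10.0)/2020 = 10.57624
V̂(x̄_st) = Σ W_h² (1 − n_h/N_h) s_h²/n_h, with W_h = N_h/N and N = 2020:
  stratum 1: (320/2020)²·(1 − 59/320)·0.96²/59 = 0.000319726
  stratum 2: (660/2020)²·(1 − 69/660)·7.48²/69 = 0.0775145
  stratum 3: (840/2020)²·(1 − 26/840)·5.04²/26 = 0.163715
  stratum 4: (200/2020)²·(1 − 26/200)·4.16²/26 = 0.00567662
V̂(x̄_st) = 0.247226
SE(x̄_st) = √0.247226 = 0.497218

x̄_st ≈ 10.58, SE ≈ 0.497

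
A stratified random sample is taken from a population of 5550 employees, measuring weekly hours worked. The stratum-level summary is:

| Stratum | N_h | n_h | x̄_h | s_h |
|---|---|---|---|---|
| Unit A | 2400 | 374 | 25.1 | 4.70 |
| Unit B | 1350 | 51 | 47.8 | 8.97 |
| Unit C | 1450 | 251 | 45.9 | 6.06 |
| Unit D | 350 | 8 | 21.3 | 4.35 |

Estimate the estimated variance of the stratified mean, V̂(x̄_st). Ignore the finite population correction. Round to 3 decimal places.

V̂(x̄_st) ≈ 0.124

V̂(x̄_st) = Σ W_h² s_h²/n_h, with W_h = N_h/N and N = 5550:
  stratum Unit A: (2400/5550)²·4.70²/374 = 0.0110449
  stratum Unit B: (1350/5550)²·8.97²/51 = 0.0933461
  stratum Unit C: (1450/5550)²·6.06²/251 = 0.00998669
  stratum Unit D: (350/5550)²·4.35²/8 = 0.00940673
V̂(x̄_st) = 0.123784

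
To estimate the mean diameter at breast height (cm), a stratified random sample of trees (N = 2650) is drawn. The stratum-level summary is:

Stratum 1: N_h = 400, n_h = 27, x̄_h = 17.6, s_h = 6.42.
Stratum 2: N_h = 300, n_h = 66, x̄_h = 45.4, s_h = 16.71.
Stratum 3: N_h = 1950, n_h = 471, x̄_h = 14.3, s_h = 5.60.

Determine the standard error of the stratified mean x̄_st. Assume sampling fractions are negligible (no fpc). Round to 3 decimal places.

SE(x̄_st) ≈ 0.354

V̂(x̄_st) = Σ W_h² s_h²/n_h, with W_h = N_h/N and N = 2650:
  stratum 1: (400/2650)²·6.42²/27 = 0.0347804
  stratum 2: (300/2650)²·16.71²/66 = 0.05422
  stratum 3: (1950/2650)²·5.60²/471 = 0.0360523
V̂(x̄_st) = 0.125053
SE(x̄_st) = √0.125053 = 0.353628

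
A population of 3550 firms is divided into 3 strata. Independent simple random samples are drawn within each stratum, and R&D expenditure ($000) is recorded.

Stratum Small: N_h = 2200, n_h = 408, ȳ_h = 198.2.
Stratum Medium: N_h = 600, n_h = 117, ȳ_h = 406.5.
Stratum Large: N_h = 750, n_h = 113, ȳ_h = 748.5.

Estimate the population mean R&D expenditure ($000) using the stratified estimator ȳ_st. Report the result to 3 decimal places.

ȳ_st ≈ 349.666

N = Σ N_h = 3550. Stratum weights W_h = N_h/N.
ȳ_st = (2200·198.2 + 600·406.5 + 750·748.5) / 3550 = 349.66620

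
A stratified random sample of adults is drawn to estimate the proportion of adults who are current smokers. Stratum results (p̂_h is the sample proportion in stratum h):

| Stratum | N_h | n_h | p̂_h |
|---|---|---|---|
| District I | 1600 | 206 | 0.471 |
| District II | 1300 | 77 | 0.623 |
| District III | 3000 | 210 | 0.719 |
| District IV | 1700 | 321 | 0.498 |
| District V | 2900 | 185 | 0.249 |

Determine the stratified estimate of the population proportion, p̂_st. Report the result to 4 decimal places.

N = 10500; stratum weights W_h = N_h/N.
p̂_st = Σ W_h p̂_h = (1600·0.471 + 1300·0.623 + 3000·0.719 + 1700·0.498 + 2900·0.249)/10500 = 0.50373

p̂_st ≈ 0.5037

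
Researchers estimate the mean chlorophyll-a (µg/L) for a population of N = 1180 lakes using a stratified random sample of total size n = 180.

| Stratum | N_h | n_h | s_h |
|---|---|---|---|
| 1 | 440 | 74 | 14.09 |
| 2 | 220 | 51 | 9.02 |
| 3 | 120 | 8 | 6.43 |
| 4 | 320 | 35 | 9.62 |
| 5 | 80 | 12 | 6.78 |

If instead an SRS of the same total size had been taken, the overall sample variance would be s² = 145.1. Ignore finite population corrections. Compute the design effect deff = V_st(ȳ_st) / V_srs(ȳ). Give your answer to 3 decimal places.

deff ≈ 0.861

V̂(ȳ_st) = Σ W_h² s_h²/n_h, with W_h = N_h/N and N = 1180:
  stratum 1: (440/1180)²·14.09²/74 = 0.37302
  stratum 2: (220/1180)²·9.02²/51 = 0.0554529
  stratum 3: (120/1180)²·6.43²/8 = 0.0534479
  stratum 4: (320/1180)²·9.62²/35 = 0.194455
  stratum 5: (80/1180)²·6.78²/12 = 0.0176074
V_st = 0.693982
V_srs = s²/n = 145.1/180 = 0.806111
deff = V_st / V_srs = 0.693982/0.806111 = 0.8609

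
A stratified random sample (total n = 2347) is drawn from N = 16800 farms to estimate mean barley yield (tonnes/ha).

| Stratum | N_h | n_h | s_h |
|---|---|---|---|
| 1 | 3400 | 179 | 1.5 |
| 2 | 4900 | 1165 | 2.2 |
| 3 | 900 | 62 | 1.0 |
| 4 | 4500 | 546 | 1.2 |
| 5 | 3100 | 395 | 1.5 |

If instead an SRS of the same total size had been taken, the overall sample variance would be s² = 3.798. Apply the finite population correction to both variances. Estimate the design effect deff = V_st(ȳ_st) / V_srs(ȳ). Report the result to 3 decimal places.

deff ≈ 0.816

V̂(ȳ_st) = Σ W_h² (1 − n_h/N_h) s_h²/n_h, with W_h = N_h/N and N = 16800:
  stratum 1: (3400/16800)²·(1 − 179/3400)·1.5²/179 = 0.000487731
  stratum 2: (4900/16800)²·(1 − 1165/4900)·2.2²/1165 = 0.000269394
  stratum 3: (900/16800)²·(1 − 62/900)·1.0²/62 = 4.30999e-05
  stratum 4: (4500/16800)²·(1 − 546/4500)·1.2²/546 = 0.000166265
  stratum 5: (3100/16800)²·(1 − 395/3100)·1.5²/395 = 0.000169237
V_st = 0.00113573
V_srs = (1 − 2347/16800)·3.798/2347 = 0.00139216
deff = V_st / V_srs = 0.00113573/0.00139216 = 0.8158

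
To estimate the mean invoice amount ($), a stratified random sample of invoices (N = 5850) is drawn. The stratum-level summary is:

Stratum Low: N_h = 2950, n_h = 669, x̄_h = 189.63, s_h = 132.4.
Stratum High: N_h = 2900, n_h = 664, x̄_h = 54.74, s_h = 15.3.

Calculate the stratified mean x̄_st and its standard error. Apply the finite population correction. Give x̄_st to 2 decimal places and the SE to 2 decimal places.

x̄_st ≈ 122.76, SE ≈ 2.28

x̄_st = Σ W_h x̄_h = (2950·189.63 + 2900·54.74)/5850 = 122.76145
V̂(x̄_st) = Σ W_h² (1 − n_h/N_h) s_h²/n_h, with W_h = N_h/N and N = 5850:
  stratum Low: (2950/5850)²·(1 − 669/2950)·132.4²/669 = 5.15211
  stratum High: (2900/5850)²·(1 − 664/2900)·15.3²/664 = 0.0667994
V̂(x̄_st) = 5.21891
SE(x̄_st) = √5.21891 = 2.28449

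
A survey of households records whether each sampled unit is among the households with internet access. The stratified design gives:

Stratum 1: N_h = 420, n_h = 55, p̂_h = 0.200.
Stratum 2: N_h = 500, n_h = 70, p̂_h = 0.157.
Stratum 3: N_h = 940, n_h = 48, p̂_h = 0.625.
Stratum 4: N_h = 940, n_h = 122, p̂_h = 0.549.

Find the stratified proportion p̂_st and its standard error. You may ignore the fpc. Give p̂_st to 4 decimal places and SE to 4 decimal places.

p̂_st ≈ 0.4522, SE ≈ 0.0303

N = 2800; stratum weights W_h = N_h/N.
p̂_st = Σ W_h p̂_h = (420·0.200 + 500·0.157 + 940·0.625 + 940·0.549)/2800 = 0.45216
V̂(p̂_st) = Σ W_h² p̂_h(1−p̂_h)/(n_h−1):
  stratum 1: (420/2800)²·0.200·0.800/54 = 6.66667e-05
  stratum 2: (500/2800)²·0.157·0.843/69 = 6.11649e-05
  stratum 3: (940/2800)²·0.625·0.375/47 = 0.000562022
  stratum 4: (940/2800)²·0.549·0.451/121 = 0.000230623
V̂(p̂_st) = 0.000920477; SE = √V̂ = 0.0303394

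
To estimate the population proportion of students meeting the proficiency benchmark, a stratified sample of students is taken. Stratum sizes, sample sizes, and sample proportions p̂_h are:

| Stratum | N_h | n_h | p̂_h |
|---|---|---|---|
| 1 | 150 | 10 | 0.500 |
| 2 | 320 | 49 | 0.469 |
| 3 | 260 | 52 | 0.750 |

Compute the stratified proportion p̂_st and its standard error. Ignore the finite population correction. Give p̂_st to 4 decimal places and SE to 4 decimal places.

N = 730; stratum weights W_h = N_h/N.
p̂_st = Σ W_h p̂_h = (150·0.500 + 320·0.469 + 260·0.750)/730 = 0.57545
V̂(p̂_st) = Σ W_h² p̂_h(1−p̂_h)/(n_h−1):
  stratum 1: (150/730)²·0.500·0.500/9 = 0.00117283
  stratum 2: (320/730)²·0.469·0.531/48 = 0.000996966
  stratum 3: (260/730)²·0.750·0.250/51 = 0.000466372
V̂(p̂_st) = 0.00263617; SE = √V̂ = 0.0513436

p̂_st ≈ 0.5755, SE ≈ 0.0513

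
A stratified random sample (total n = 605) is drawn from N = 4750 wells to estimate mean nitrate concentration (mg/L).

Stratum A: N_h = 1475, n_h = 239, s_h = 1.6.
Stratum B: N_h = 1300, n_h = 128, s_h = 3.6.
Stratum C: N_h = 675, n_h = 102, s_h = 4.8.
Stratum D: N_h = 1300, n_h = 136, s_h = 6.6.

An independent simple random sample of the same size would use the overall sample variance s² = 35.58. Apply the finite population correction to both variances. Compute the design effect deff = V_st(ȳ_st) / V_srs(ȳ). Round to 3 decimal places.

deff ≈ 0.644

V̂(ȳ_st) = Σ W_h² (1 − n_h/N_h) s_h²/n_h, with W_h = N_h/N and N = 4750:
  stratum A: (1475/4750)²·(1 − 239/1475)·1.6²/239 = 0.000865497
  stratum B: (1300/4750)²·(1 − 128/1300)·3.6²/128 = 0.00683721
  stratum C: (675/4750)²·(1 − 102/675)·4.8²/102 = 0.00387216
  stratum D: (1300/4750)²·(1 − 136/1300)·6.6²/136 = 0.0214812
V_st = 0.033056
V_srs = (1 − 605/4750)·35.58/605 = 0.0513194
deff = V_st / V_srs = 0.033056/0.0513194 = 0.6441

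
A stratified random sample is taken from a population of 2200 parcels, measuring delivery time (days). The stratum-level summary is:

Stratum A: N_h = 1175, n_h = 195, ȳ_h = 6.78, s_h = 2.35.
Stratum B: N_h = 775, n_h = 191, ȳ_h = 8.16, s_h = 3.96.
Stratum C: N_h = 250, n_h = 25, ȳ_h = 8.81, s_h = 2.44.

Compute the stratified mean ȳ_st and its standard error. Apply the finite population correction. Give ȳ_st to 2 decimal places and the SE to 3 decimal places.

ȳ_st ≈ 7.50, SE ≈ 0.131

ȳ_st = Σ W_h ȳ_h = (1175·6.78 + 775·8.16 + 250·8.81)/2200 = 7.49682
V̂(ȳ_st) = Σ W_h² (1 − n_h/N_h) s_h²/n_h, with W_h = N_h/N and N = 2200:
  stratum A: (1175/2200)²·(1 − 195/1175)·2.35²/195 = 0.00673782
  stratum B: (775/2200)²·(1 − 191/775)·3.96²/191 = 0.00767761
  stratum C: (250/2200)²·(1 − 25/250)·2.44²/25 = 0.00276769
V̂(ȳ_st) = 0.0171831
SE(ȳ_st) = √0.0171831 = 0.131084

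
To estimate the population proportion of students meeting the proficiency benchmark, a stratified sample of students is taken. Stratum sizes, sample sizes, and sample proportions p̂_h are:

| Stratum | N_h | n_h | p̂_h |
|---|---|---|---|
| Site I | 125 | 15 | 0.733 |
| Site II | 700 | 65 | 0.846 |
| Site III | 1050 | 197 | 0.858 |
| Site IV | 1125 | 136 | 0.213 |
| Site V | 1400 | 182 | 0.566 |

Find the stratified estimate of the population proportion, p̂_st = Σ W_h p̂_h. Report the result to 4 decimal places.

p̂_st ≈ 0.5947

N = 4400; stratum weights W_h = N_h/N.
p̂_st = Σ W_h p̂_h = (125·0.733 + 700·0.846 + 1050·0.858 + 1125·0.213 + 1400·0.566)/4400 = 0.59472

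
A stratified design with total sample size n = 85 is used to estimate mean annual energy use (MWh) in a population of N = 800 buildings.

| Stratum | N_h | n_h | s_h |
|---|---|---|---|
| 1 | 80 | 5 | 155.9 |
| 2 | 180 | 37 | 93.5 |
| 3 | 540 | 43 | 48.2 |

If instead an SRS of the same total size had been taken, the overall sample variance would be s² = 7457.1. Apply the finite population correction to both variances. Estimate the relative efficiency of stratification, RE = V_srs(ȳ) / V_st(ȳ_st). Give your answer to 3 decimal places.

RE ≈ 1.009

V̂(ȳ_st) = Σ W_h² (1 − n_h/N_h) s_h²/n_h, with W_h = N_h/N and N = 800:
  stratum 1: (80/800)²·(1 − 5/80)·155.9²/5 = 45.5715
  stratum 2: (180/800)²·(1 − 37/180)·93.5²/37 = 9.50277
  stratum 3: (540/800)²·(1 − 43/540)·48.2²/43 = 22.6567
V_st = 77.7309
V_srs = (1 − 85/800)·7457.1/85 = 78.4092
Relative efficiency = V_srs / V_st = 78.4092/77.7309 = 1.0087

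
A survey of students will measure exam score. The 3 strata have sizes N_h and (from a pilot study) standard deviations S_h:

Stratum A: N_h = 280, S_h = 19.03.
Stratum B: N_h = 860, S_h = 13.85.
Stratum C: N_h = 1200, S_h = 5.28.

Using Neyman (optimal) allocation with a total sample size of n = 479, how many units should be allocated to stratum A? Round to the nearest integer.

Neyman allocation: n_h = n · N_h S_h / Σ N_i S_i, with n = 479.
  stratum A: N_h·S_h = 280·19.03 = 5328.40
  stratum B: N_h·S_h = 860·13.85 = 11911.00
  stratum C: N_h·S_h = 1200·5.28 = 6336.00
Σ N_h S_h = 23575.40
n for stratum A = 479·5328.40/23575.40 = 108.261 → 108

108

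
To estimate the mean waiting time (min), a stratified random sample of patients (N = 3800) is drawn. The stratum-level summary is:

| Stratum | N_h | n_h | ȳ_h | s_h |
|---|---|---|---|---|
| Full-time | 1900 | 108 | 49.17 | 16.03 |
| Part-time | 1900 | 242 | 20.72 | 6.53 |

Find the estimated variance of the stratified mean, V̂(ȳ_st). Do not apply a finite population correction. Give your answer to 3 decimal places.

V̂(ȳ_st) ≈ 0.639

V̂(ȳ_st) = Σ W_h² s_h²/n_h, with W_h = N_h/N and N = 3800:
  stratum Full-time: (1900/3800)²·16.03²/108 = 0.594817
  stratum Part-time: (1900/3800)²·6.53²/242 = 0.0440505
V̂(ȳ_st) = 0.638867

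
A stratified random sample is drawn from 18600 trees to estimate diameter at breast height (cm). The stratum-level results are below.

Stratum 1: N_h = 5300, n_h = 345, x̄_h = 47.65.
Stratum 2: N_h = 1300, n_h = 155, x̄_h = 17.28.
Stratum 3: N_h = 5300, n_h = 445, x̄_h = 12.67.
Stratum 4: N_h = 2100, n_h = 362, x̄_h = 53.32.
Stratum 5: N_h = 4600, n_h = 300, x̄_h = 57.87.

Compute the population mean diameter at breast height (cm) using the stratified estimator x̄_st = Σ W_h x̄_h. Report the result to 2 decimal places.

x̄_st ≈ 38.73

N = Σ N_h = 18600. Stratum weights W_h = N_h/N.
x̄_st = (5300·47.65 + 1300·17.28 + 5300·12.67 + 2100·53.32 + 4600·57.87) / 18600 = 38.7276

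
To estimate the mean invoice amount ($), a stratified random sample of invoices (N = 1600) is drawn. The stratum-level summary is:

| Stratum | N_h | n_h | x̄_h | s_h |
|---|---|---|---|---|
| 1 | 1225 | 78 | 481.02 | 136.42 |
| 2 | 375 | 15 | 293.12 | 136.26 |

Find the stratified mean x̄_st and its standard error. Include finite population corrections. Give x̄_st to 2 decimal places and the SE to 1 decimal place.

x̄_st ≈ 436.98, SE ≈ 14.0

x̄_st = Σ W_h x̄_h = (1225·481.02 + 375·293.12)/1600 = 436.98094
V̂(x̄_st) = Σ W_h² (1 − n_h/N_h) s_h²/n_h, with W_h = N_h/N and N = 1600:
  stratum 1: (1225/1600)²·(1 − 78/1225)·136.42²/78 = 130.955
  stratum 2: (375/1600)²·(1 − 15/375)·136.26²/15 = 65.2739
V̂(x̄_st) = 196.229
SE(x̄_st) = √196.229 = 14.0082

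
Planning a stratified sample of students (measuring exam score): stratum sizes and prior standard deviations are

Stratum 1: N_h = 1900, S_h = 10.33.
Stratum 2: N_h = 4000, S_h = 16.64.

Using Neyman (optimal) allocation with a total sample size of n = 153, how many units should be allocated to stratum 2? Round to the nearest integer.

Neyman allocation: n_h = n · N_h S_h / Σ N_i S_i, with n = 153.
  stratum 1: N_h·S_h = 1900·10.33 = 19627.00
  stratum 2: N_h·S_h = 4000·16.64 = 66560.00
Σ N_h S_h = 86187.00
n for stratum 2 = 153·66560.00/86187.00 = 118.158 → 118

118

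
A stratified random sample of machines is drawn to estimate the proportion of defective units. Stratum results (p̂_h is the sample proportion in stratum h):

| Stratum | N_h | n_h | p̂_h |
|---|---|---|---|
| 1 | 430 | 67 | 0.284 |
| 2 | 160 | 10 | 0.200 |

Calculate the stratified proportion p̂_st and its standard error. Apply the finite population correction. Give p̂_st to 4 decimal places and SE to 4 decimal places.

N = 590; stratum weights W_h = N_h/N.
p̂_st = Σ W_h p̂_h = (430·0.284 + 160·0.200)/590 = 0.26122
V̂(p̂_st) = Σ W_h² (1 − n_h/N_h) p̂_h(1−p̂_h)/(n_h−1):
  stratum 1: (430/590)²·(1 − 67/430)·0.284·0.716/66 = 0.00138152
  stratum 2: (160/590)²·(1 − 10/160)·0.200·0.800/9 = 0.0012257
V̂(p̂_st) = 0.00260723; SE = √V̂ = 0.051061

p̂_st ≈ 0.2612, SE ≈ 0.0511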